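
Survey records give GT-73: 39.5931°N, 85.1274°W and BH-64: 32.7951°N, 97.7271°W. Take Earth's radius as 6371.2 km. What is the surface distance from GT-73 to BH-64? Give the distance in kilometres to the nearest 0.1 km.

Δφ = -6.7980°,  Δλ = -12.5997°
a = sin²(Δφ/2) + cos φ₁ cos φ₂ sin²(Δλ/2) = 0.011315
c = 2·arcsin(√a) = 0.213147 rad = 12.2124°
d = R·c = 6371.2 × 0.213147 = 1358.0 km

1358.0 km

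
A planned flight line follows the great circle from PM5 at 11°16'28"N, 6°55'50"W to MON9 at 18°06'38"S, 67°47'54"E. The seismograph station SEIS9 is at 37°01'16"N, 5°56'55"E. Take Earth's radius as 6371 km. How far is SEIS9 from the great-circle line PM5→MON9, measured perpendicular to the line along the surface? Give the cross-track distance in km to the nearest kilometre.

3139 km

PM5: φ = +11.27444°, λ = -6.93056°
MON9: φ = -18.11056°, λ = +67.79833°
SEIS9: φ = +37.02111°, λ = +5.94861°
δ₁₃ = central angle PM5→SEIS9 = 0.492772 rad  (haversine)
θ₁₃ = bearing PM5→SEIS9 = 22.098°,  θ₁₂ = bearing PM5→MON9 = 111.100°
dₓₜ = R·arcsin(sin δ₁₃ · sin(θ₁₃ − θ₁₂)) = 6371·arcsin(0.47307·sin(-89.002°)) = -3138.932 km
|dₓₜ| = 3138.932 km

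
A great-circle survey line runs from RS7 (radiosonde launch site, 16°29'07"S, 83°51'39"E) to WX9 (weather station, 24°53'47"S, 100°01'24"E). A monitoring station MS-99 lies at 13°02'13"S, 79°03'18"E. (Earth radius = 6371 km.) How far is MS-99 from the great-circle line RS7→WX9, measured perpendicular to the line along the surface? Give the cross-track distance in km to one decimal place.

46.6 km

RS7: φ = -16.48528°, λ = +83.86083°
WX9: φ = -24.89639°, λ = +100.02333°
MS-99: φ = -13.03694°, λ = +79.05500°
δ₁₃ = central angle RS7→MS-99 = 0.100987 rad  (haversine)
θ₁₃ = bearing RS7→MS-99 = 305.943°,  θ₁₂ = bearing RS7→WX9 = 121.783°
dₓₜ = R·arcsin(sin δ₁₃ · sin(θ₁₃ − θ₁₂)) = 6371·arcsin(0.10081·sin(184.160°)) = -46.597 km
|dₓₜ| = 46.597 km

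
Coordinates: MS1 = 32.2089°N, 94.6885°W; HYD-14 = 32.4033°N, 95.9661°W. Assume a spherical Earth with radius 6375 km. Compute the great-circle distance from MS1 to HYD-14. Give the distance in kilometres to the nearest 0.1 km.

Δφ = 0.1944°,  Δλ = -1.2776°
a = sin²(Δφ/2) + cos φ₁ cos φ₂ sin²(Δλ/2) = 0.000092
c = 2·arcsin(√a) = 0.019150 rad = 1.0972°
d = R·c = 6375 × 0.019150 = 122.1 km

122.1 km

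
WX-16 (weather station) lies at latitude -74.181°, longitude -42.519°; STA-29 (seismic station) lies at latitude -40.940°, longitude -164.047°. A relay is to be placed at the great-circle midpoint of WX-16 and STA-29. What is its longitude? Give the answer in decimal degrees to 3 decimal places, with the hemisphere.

143.283°W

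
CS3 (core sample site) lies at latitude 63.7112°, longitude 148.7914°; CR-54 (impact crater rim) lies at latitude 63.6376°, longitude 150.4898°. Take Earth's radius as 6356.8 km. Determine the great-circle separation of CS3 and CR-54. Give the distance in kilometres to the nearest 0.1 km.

Δφ = -0.0736°,  Δλ = 1.6984°
a = sin²(Δφ/2) + cos φ₁ cos φ₂ sin²(Δλ/2) = 0.000044
c = 2·arcsin(√a) = 0.013208 rad = 0.7568°
d = R·c = 6356.8 × 0.013208 = 84.0 km

84.0 km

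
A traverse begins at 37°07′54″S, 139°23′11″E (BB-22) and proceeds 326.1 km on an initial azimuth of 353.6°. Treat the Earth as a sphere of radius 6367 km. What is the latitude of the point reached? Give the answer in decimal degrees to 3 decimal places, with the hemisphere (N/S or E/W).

BB-22: φ = -37.13167°, λ = +139.38639°
δ = d/R = 326.1/6367 = 0.051217 rad
φ₂ = arcsin(sin φ₁ cos δ + cos φ₁ sin δ cos θ)
   = arcsin(-0.60365·0.99869 + 0.79725·0.05119·0.99377) = -34.21476°
λ₂ = λ₁ + atan2(sin θ sin δ cos φ₁, cos δ − sin φ₁ sin φ₂) = 138.99099°

34.215°S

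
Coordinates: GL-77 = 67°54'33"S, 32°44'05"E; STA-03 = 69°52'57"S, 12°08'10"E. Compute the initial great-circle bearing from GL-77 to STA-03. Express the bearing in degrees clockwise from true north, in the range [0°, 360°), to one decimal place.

GL-77: φ = -67.90917°, λ = +32.73472°
STA-03: φ = -69.88250°, λ = +12.13611°
Δλ = -20.5986°
y = sin Δλ · cos φ₂ = -0.121007
x = cos φ₁ sin φ₂ − sin φ₁ cos φ₂ cos Δλ = -0.054809
θ = atan2(y, x) = -114.3678° → 245.6322° (mod 360°)

245.6°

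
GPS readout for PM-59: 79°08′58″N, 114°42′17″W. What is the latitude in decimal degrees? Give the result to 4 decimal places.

79° + 8′/60 + 58″/3600 = 79 + 0.13333 + 0.01611 = 79.1494°

79.1494°N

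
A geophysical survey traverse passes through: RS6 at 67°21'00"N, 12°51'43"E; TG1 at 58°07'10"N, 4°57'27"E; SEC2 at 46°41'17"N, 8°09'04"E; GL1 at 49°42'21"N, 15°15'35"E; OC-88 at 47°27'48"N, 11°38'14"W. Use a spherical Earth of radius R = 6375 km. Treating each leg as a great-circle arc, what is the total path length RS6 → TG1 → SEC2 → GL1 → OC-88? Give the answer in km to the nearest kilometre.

5000 km

RS6: φ = +67.35000°, λ = +12.86194°
TG1: φ = +58.11944°, λ = +4.95750°
SEC2: φ = +46.68806°, λ = +8.15111°
GL1: φ = +49.70583°, λ = +15.25972°
OC-88: φ = +47.46333°, λ = -11.63722°
RS6→TG1: c = 0.172735 rad, d = 1101.18 km
TG1→SEC2: c = 0.202335 rad, d = 1289.88 km
SEC2→GL1: c = 0.097986 rad, d = 624.66 km
GL1→OC-88: c = 0.311298 rad, d = 1984.53 km
Total = 1101.18 + 1289.88 + 624.66 + 1984.53 = 5000.25 km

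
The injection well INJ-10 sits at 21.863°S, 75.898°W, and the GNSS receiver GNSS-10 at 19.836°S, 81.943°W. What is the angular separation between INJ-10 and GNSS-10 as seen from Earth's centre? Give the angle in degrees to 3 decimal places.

Δφ = 2.0270°,  Δλ = -6.0450°
a = sin²(Δφ/2) + cos φ₁ cos φ₂ sin²(Δλ/2) = 0.002740
c = 2·arcsin(√a) = 0.104739 rad = 6.0011°

6.001°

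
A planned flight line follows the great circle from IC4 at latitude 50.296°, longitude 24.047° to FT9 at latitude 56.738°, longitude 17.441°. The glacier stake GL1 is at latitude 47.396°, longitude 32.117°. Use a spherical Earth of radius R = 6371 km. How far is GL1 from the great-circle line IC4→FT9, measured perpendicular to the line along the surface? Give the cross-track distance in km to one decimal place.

391.8 km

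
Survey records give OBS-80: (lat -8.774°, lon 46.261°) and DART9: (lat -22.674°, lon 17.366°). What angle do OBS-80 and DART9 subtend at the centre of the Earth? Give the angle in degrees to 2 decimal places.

31.00°

Δφ = -13.9000°,  Δλ = -28.8950°
a = sin²(Δφ/2) + cos φ₁ cos φ₂ sin²(Δλ/2) = 0.071405
c = 2·arcsin(√a) = 0.541010 rad = 30.9976°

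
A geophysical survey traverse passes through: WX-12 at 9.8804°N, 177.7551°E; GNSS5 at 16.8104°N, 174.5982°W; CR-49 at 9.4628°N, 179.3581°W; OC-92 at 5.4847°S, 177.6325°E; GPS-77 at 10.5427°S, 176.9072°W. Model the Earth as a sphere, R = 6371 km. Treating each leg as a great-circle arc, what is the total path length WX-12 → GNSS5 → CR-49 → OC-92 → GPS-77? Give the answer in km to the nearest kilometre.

4614 km

WX-12→GNSS5: c = 0.177388 rad, d = 1130.14 km
GNSS5→CR-49: c = 0.151591 rad, d = 965.79 km
CR-49→OC-92: c = 0.266082 rad, d = 1695.21 km
OC-92→GPS-77: c = 0.129199 rad, d = 823.13 km
Total = 1130.14 + 965.79 + 1695.21 + 823.13 = 4614.27 km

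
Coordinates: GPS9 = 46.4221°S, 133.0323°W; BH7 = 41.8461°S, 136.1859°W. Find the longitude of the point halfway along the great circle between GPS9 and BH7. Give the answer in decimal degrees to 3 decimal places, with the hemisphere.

Bx = cos φ₂ cos Δλ = 0.743811,  By = cos φ₂ sin Δλ = -0.040981
φₘ = atan2(sin φ₁ + sin φ₂, √((cos φ₁ + Bx)² + By²)) = -44.14493°
λₘ = λ₁ + atan2(By, cos φ₁ + Bx) = -134.67024°

134.670°W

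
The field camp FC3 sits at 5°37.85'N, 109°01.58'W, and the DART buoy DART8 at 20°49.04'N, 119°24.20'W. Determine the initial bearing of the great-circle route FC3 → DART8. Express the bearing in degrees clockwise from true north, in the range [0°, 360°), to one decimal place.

327.4°

FC3: φ = +5.63083°, λ = -109.02633°
DART8: φ = +20.81733°, λ = -119.40333°
Δλ = -10.3770°
y = sin Δλ · cos φ₂ = -0.168365
x = cos φ₁ sin φ₂ − sin φ₁ cos φ₂ cos Δλ = 0.263462
θ = atan2(y, x) = -32.5806° → 327.4194° (mod 360°)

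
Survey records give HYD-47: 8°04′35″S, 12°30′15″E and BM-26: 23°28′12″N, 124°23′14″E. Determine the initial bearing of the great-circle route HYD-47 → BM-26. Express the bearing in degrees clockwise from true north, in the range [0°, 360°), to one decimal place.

67.9°

HYD-47: φ = -8.07639°, λ = +12.50417°
BM-26: φ = +23.47000°, λ = +124.38722°
Δλ = 111.8831°
y = sin Δλ · cos φ₂ = 0.851176
x = cos φ₁ sin φ₂ − sin φ₁ cos φ₂ cos Δλ = 0.346287
θ = atan2(y, x) = 67.8619° → 67.8619° (mod 360°)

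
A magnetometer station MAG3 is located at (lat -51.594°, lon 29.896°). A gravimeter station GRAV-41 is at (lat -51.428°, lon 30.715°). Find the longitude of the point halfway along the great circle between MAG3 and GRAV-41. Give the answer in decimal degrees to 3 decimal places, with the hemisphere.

30.306°E

Bx = cos φ₂ cos Δλ = 0.623434,  By = cos φ₂ sin Δλ = 0.008912
φₘ = atan2(sin φ₁ + sin φ₂, √((cos φ₁ + Bx)² + By²)) = -51.51171°
λₘ = λ₁ + atan2(By, cos φ₁ + Bx) = 30.30625°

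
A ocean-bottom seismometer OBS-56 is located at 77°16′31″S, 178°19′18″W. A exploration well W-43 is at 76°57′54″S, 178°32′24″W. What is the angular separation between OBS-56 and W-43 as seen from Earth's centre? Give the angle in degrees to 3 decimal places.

0.314°

OBS-56: φ = -77.27528°, λ = -178.32167°
W-43: φ = -76.96500°, λ = -178.54000°
Δφ = 0.3103°,  Δλ = -0.2183°
a = sin²(Δφ/2) + cos φ₁ cos φ₂ sin²(Δλ/2) = 0.000008
c = 2·arcsin(√a) = 0.005482 rad = 0.3141°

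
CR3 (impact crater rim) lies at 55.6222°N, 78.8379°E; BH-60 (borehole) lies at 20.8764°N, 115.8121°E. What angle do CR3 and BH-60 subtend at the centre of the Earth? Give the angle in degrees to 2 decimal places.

44.31°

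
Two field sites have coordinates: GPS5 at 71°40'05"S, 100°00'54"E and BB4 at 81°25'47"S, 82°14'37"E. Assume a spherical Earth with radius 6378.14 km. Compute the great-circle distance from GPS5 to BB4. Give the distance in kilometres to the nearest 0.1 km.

GPS5: φ = -71.66806°, λ = +100.01500°
BB4: φ = -81.42972°, λ = +82.24361°
Δφ = -9.7617°,  Δλ = -17.7714°
a = sin²(Δφ/2) + cos φ₁ cos φ₂ sin²(Δλ/2) = 0.008358
c = 2·arcsin(√a) = 0.183095 rad = 10.4905°
d = R·c = 6378.14 × 0.183095 = 1167.8 km

1167.8 km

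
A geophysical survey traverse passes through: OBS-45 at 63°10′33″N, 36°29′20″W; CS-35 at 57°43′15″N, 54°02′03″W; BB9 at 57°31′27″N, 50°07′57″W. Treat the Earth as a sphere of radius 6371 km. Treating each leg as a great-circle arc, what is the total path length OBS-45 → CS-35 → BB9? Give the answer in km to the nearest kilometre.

1365 km

OBS-45: φ = +63.17583°, λ = -36.48889°
CS-35: φ = +57.72083°, λ = -54.03417°
BB9: φ = +57.52417°, λ = -50.13250°
OBS-45→CS-35: c = 0.177659 rad, d = 1131.87 km
CS-35→BB9: c = 0.036622 rad, d = 233.32 km
Total = 1131.87 + 233.32 = 1365.18 km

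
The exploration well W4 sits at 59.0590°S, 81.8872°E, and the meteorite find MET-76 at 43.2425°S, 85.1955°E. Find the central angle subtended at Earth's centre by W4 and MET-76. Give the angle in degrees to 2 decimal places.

15.95°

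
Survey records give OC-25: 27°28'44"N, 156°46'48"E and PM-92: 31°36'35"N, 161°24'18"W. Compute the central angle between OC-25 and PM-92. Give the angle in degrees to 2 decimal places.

OC-25: φ = +27.47889°, λ = +156.78000°
PM-92: φ = +31.60972°, λ = -161.40500°
Δφ = 4.1308°,  Δλ = 41.8150°
a = sin²(Δφ/2) + cos φ₁ cos φ₂ sin²(Δλ/2) = 0.097519
c = 2·arcsin(√a) = 0.635183 rad = 36.3933°

36.39°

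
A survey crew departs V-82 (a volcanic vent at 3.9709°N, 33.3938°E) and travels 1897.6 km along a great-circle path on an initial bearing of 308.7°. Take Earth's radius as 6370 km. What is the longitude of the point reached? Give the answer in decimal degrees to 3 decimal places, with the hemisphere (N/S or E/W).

19.712°E

δ = d/R = 1897.6/6370 = 0.297896 rad
φ₂ = arcsin(sin φ₁ cos δ + cos φ₁ sin δ cos θ)
   = arcsin(0.06925·0.95596 + 0.99760·0.29351·0.62524) = 14.43456°
λ₂ = λ₁ + atan2(sin θ sin δ cos φ₁, cos δ − sin φ₁ sin φ₂) = 19.71194°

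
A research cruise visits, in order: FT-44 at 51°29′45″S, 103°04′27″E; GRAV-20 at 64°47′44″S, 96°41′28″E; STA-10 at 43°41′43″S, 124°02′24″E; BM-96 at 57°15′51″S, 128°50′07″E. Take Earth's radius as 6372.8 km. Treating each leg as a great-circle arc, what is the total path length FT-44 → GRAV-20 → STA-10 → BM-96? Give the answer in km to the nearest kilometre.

5966 km

FT-44: φ = -51.49583°, λ = +103.07417°
GRAV-20: φ = -64.79556°, λ = +96.69111°
STA-10: φ = -43.69528°, λ = +124.04000°
BM-96: φ = -57.26417°, λ = +128.83528°
FT-44→GRAV-20: c = 0.239164 rad, d = 1524.14 km
GRAV-20→STA-10: c = 0.454373 rad, d = 2895.63 km
STA-10→BM-96: c = 0.242586 rad, d = 1545.95 km
Total = 1524.14 + 2895.63 + 1545.95 = 5965.72 km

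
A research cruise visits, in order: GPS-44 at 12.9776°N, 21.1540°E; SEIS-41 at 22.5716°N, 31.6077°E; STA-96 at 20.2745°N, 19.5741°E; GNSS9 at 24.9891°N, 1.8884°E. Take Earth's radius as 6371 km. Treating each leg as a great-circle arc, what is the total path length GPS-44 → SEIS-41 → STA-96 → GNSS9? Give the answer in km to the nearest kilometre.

GPS-44→SEIS-41: c = 0.241090 rad, d = 1535.99 km
SEIS-41→STA-96: c = 0.199517 rad, d = 1271.13 km
STA-96→GNSS9: c = 0.296270 rad, d = 1887.53 km
Total = 1535.99 + 1271.13 + 1887.53 = 4694.64 km

4695 km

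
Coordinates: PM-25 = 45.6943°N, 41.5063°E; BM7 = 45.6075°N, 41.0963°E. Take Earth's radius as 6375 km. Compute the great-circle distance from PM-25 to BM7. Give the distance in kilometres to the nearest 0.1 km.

33.3 km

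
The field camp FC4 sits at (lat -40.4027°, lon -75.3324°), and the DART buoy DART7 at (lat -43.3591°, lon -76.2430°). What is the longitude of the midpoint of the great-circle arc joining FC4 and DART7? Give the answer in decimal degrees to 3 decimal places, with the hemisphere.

75.777°W

Bx = cos φ₂ cos Δλ = 0.726973,  By = cos φ₂ sin Δλ = -0.011555
φₘ = atan2(sin φ₁ + sin φ₂, √((cos φ₁ + Bx)² + By²)) = -41.88180°
λₘ = λ₁ + atan2(By, cos φ₁ + Bx) = -75.77716°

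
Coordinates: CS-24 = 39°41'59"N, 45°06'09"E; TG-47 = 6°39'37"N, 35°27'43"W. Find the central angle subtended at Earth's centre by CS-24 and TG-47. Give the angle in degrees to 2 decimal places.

78.50°

CS-24: φ = +39.69972°, λ = +45.10250°
TG-47: φ = +6.66028°, λ = -35.46194°
Δφ = -33.0394°,  Δλ = -80.5644°
a = sin²(Δφ/2) + cos φ₁ cos φ₂ sin²(Δλ/2) = 0.400316
c = 2·arcsin(√a) = 1.370083 rad = 78.5000°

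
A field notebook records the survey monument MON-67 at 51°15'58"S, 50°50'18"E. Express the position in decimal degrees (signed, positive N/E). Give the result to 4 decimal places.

-51.2661°, +50.8383°

lat: 51.2661° S → -51.2661°
lon: 50.8383° E → +50.8383°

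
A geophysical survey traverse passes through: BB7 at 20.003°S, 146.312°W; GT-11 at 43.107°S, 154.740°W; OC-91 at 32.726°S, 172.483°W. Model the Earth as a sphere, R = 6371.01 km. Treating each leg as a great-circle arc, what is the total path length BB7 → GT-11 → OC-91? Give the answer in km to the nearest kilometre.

4618 km

BB7→GT-11: c = 0.421722 rad, d = 2686.79 km
GT-11→OC-91: c = 0.303099 rad, d = 1931.05 km
Total = 2686.79 + 1931.05 = 4617.84 km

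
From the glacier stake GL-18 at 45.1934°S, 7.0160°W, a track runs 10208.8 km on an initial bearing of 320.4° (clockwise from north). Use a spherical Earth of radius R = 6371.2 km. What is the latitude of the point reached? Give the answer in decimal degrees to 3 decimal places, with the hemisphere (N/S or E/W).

34.409°N

δ = d/R = 10208.8/6371.2 = 1.602336 rad
φ₂ = arcsin(sin φ₁ cos δ + cos φ₁ sin δ cos θ)
   = arcsin(-0.70949·-0.03153 + 0.70472·0.99950·0.77051) = 34.40895°
λ₂ = λ₁ + atan2(sin θ sin δ cos φ₁, cos δ − sin φ₁ sin φ₂) = -57.57032°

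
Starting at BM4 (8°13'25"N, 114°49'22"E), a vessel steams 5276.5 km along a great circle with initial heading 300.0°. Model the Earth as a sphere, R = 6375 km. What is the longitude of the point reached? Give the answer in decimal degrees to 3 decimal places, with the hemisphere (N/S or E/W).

BM4: φ = +8.22361°, λ = +114.82278°
δ = d/R = 5276.5/6375 = 0.827686 rad
φ₂ = arcsin(sin φ₁ cos δ + cos φ₁ sin δ cos θ)
   = arcsin(0.14304·0.67658 + 0.98972·0.73637·0.50000) = 27.46290°
λ₂ = λ₁ + atan2(sin θ sin δ cos φ₁, cos δ − sin φ₁ sin φ₂) = 68.87517°

68.875°E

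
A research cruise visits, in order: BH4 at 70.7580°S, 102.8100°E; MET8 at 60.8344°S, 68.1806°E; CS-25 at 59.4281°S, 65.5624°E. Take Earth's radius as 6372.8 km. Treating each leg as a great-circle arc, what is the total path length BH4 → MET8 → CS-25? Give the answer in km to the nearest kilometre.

BH4→MET8: c = 0.295741 rad, d = 1884.70 km
MET8→CS-25: c = 0.033466 rad, d = 213.28 km
Total = 1884.70 + 213.28 = 2097.98 km

2098 km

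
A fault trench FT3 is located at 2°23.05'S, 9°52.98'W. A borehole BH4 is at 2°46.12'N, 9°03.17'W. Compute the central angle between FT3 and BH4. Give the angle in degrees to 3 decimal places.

5.219°

FT3: φ = -2.38417°, λ = -9.88300°
BH4: φ = +2.76867°, λ = -9.05283°
Δφ = 5.1528°,  Δλ = 0.8302°
a = sin²(Δφ/2) + cos φ₁ cos φ₂ sin²(Δλ/2) = 0.002073
c = 2·arcsin(√a) = 0.091093 rad = 5.2192°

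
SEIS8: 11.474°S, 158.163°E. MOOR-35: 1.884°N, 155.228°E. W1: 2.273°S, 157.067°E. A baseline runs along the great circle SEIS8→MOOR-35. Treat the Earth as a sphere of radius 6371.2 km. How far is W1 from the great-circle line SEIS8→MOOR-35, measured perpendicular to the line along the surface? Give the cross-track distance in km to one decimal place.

δ₁₃ = central angle SEIS8→W1 = 0.161704 rad  (haversine)
θ₁₃ = bearing SEIS8→W1 = 353.182°,  θ₁₂ = bearing SEIS8→MOOR-35 = 347.497°
dₓₜ = R·arcsin(sin δ₁₃ · sin(θ₁₃ − θ₁₂)) = 6371.2·arcsin(0.16100·sin(5.686°)) = 101.626 km
|dₓₜ| = 101.626 km

101.6 km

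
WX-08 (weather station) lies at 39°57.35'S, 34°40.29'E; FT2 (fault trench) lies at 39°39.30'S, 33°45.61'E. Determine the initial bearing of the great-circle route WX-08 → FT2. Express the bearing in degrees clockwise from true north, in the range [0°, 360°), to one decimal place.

293.0°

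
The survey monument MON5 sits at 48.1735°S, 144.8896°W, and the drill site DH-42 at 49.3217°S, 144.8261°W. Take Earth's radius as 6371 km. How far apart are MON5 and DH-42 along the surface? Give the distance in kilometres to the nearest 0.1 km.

127.8 km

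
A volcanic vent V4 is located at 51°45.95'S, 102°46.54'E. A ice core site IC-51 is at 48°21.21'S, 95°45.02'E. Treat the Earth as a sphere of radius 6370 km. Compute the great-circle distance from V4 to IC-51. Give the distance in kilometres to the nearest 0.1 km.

628.3 km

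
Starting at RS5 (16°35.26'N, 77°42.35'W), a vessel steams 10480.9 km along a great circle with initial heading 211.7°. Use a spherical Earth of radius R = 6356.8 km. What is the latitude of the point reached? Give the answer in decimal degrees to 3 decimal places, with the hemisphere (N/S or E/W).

56.633°S

RS5: φ = +16.58767°, λ = -77.70583°
δ = d/R = 10480.9/6356.8 = 1.648770 rad
φ₂ = arcsin(sin φ₁ cos δ + cos φ₁ sin δ cos θ)
   = arcsin(0.28548·-0.07789 + 0.95838·0.99696·-0.85081) = -56.63289°
λ₂ = λ₁ + atan2(sin θ sin δ cos φ₁, cos δ − sin φ₁ sin φ₂) = -149.97501°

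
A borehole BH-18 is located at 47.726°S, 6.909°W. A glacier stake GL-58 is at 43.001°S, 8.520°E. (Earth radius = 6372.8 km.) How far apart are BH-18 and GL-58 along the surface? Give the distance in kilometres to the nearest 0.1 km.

Δφ = 4.7250°,  Δλ = 15.4290°
a = sin²(Δφ/2) + cos φ₁ cos φ₂ sin²(Δλ/2) = 0.010564
c = 2·arcsin(√a) = 0.205927 rad = 11.7988°
d = R·c = 6372.8 × 0.205927 = 1312.3 km

1312.3 km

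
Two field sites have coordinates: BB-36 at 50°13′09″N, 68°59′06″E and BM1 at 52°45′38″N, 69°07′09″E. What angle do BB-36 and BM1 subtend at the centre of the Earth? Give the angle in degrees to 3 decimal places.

BB-36: φ = +50.21917°, λ = +68.98500°
BM1: φ = +52.76056°, λ = +69.11917°
Δφ = 2.5414°,  Δλ = 0.1342°
a = sin²(Δφ/2) + cos φ₁ cos φ₂ sin²(Δλ/2) = 0.000492
c = 2·arcsin(√a) = 0.044380 rad = 2.5428°

2.543°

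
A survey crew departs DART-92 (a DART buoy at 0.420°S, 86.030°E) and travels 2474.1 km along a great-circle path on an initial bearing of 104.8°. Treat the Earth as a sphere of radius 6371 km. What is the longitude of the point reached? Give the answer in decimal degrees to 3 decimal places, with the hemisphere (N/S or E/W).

δ = d/R = 2474.1/6371 = 0.388338 rad
φ₂ = arcsin(sin φ₁ cos δ + cos φ₁ sin δ cos θ)
   = arcsin(-0.00733·0.92554 + 0.99997·0.37865·-0.25545) = -5.94113°
λ₂ = λ₁ + atan2(sin θ sin δ cos φ₁, cos δ − sin φ₁ sin φ₂) = 107.62634°

107.626°E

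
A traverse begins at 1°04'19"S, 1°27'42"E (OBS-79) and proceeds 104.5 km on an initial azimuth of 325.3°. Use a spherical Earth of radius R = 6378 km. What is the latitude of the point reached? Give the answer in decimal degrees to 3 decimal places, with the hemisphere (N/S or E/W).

0.300°S

OBS-79: φ = -1.07194°, λ = +1.46167°
δ = d/R = 104.5/6378 = 0.016384 rad
φ₂ = arcsin(sin φ₁ cos δ + cos φ₁ sin δ cos θ)
   = arcsin(-0.01871·0.99987 + 0.99982·0.01638·0.82214) = -0.30011°
λ₂ = λ₁ + atan2(sin θ sin δ cos φ₁, cos δ − sin φ₁ sin φ₂) = 0.92726°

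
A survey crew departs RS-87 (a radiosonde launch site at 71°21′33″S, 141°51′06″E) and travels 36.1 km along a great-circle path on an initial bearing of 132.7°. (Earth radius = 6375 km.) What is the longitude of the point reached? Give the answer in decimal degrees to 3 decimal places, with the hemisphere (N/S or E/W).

RS-87: φ = -71.35917°, λ = +141.85167°
δ = d/R = 36.1/6375 = 0.005663 rad
φ₂ = arcsin(sin φ₁ cos δ + cos φ₁ sin δ cos θ)
   = arcsin(-0.94754·0.99998 + 0.31963·0.00566·-0.67816) = -71.57771°
λ₂ = λ₁ + atan2(sin θ sin δ cos φ₁, cos δ − sin φ₁ sin φ₂) = 142.60621°

142.606°E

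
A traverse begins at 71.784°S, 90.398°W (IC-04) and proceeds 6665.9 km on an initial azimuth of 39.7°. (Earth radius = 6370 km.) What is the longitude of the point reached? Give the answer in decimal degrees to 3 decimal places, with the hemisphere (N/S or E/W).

δ = d/R = 6665.9/6370 = 1.046452 rad
φ₂ = arcsin(sin φ₁ cos δ + cos φ₁ sin δ cos θ)
   = arcsin(-0.94988·0.50065 + 0.31260·0.86565·0.76940) = -15.50685°
λ₂ = λ₁ + atan2(sin θ sin δ cos φ₁, cos δ − sin φ₁ sin φ₂) = -55.37959°

55.380°W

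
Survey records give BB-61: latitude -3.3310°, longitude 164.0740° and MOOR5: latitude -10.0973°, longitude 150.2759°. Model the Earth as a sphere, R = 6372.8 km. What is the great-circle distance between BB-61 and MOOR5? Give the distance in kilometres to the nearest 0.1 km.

1699.0 km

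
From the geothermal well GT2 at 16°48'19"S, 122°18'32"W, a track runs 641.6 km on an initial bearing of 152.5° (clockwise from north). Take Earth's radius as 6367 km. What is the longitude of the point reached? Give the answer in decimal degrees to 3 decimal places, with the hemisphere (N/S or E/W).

GT2: φ = -16.80528°, λ = -122.30889°
δ = d/R = 641.6/6367 = 0.100770 rad
φ₂ = arcsin(sin φ₁ cos δ + cos φ₁ sin δ cos θ)
   = arcsin(-0.28912·0.99493 + 0.95729·0.10060·-0.88701) = -21.90538°
λ₂ = λ₁ + atan2(sin θ sin δ cos φ₁, cos δ − sin φ₁ sin φ₂) = -119.43911°

119.439°W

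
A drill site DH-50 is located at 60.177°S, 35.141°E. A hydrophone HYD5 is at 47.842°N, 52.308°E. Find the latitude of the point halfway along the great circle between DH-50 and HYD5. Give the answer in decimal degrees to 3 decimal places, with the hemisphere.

Bx = cos φ₂ cos Δλ = 0.641275,  By = cos φ₂ sin Δλ = 0.198103
φₘ = atan2(sin φ₁ + sin φ₂, √((cos φ₁ + Bx)² + By²)) = -6.23525°
λₘ = λ₁ + atan2(By, cos φ₁ + Bx) = 45.01102°

6.235°S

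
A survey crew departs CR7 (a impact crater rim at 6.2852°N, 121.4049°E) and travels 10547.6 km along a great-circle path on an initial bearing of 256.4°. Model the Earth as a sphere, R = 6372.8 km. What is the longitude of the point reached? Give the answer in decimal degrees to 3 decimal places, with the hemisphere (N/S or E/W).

27.975°E

δ = d/R = 10547.6/6372.8 = 1.655097 rad
φ₂ = arcsin(sin φ₁ cos δ + cos φ₁ sin δ cos θ)
   = arcsin(0.10948·-0.08420 + 0.99399·0.99645·-0.23514) = -14.01151°
λ₂ = λ₁ + atan2(sin θ sin δ cos φ₁, cos δ − sin φ₁ sin φ₂) = 27.97525°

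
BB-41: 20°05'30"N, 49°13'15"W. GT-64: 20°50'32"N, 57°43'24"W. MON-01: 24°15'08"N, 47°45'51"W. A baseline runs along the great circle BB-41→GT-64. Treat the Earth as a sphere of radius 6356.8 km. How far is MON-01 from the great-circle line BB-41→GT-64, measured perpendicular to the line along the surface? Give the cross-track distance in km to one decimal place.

476.6 km

BB-41: φ = +20.09167°, λ = -49.22083°
GT-64: φ = +20.84222°, λ = -57.72333°
MON-01: φ = +24.25222°, λ = -47.76417°
δ₁₃ = central angle BB-41→MON-01 = 0.076334 rad  (haversine)
θ₁₃ = bearing BB-41→MON-01 = 17.694°,  θ₁₂ = bearing BB-41→GT-64 = 276.862°
dₓₜ = R·arcsin(sin δ₁₃ · sin(θ₁₃ − θ₁₂)) = 6356.8·arcsin(0.07626·sin(-259.168°)) = 476.580 km
|dₓₜ| = 476.580 km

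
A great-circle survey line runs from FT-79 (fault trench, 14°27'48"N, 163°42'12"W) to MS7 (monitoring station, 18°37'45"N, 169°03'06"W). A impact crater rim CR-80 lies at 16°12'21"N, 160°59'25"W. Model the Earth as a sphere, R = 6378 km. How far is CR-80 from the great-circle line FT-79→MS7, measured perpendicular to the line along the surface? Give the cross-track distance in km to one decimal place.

FT-79: φ = +14.46333°, λ = -163.70333°
MS7: φ = +18.62917°, λ = -169.05167°
CR-80: φ = +16.20583°, λ = -160.99028°
δ₁₃ = central angle FT-79→CR-80 = 0.054864 rad  (haversine)
θ₁₃ = bearing FT-79→CR-80 = 55.984°,  θ₁₂ = bearing FT-79→MS7 = 309.832°
dₓₜ = R·arcsin(sin δ₁₃ · sin(θ₁₃ − θ₁₂)) = 6378·arcsin(0.05484·sin(-253.847°)) = 336.096 km
|dₓₜ| = 336.096 km

336.1 km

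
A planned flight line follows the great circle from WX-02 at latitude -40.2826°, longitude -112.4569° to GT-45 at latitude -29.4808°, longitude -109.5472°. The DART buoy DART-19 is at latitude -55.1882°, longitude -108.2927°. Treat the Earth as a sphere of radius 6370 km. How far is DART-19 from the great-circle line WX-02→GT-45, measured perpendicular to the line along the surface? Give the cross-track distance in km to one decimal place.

636.9 km

δ₁₃ = central angle WX-02→DART-19 = 0.264585 rad  (haversine)
θ₁₃ = bearing WX-02→DART-19 = 170.879°,  θ₁₂ = bearing WX-02→GT-45 = 13.317°
dₓₜ = R·arcsin(sin δ₁₃ · sin(θ₁₃ − θ₁₂)) = 6370·arcsin(0.26151·sin(157.562°)) = 636.875 km
|dₓₜ| = 636.875 km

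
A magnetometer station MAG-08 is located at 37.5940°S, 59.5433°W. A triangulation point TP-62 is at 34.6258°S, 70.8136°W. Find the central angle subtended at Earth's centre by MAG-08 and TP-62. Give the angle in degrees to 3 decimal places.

Δφ = 2.9682°,  Δλ = -11.2703°
a = sin²(Δφ/2) + cos φ₁ cos φ₂ sin²(Δλ/2) = 0.006957
c = 2·arcsin(√a) = 0.167017 rad = 9.5694°

9.569°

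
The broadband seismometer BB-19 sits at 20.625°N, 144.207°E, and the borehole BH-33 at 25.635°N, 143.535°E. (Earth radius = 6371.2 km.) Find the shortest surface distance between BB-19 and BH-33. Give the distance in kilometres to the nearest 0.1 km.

Δφ = 5.0100°,  Δλ = -0.6720°
a = sin²(Δφ/2) + cos φ₁ cos φ₂ sin²(Δλ/2) = 0.001939
c = 2·arcsin(√a) = 0.088103 rad = 5.0479°
d = R·c = 6371.2 × 0.088103 = 561.3 km

561.3 km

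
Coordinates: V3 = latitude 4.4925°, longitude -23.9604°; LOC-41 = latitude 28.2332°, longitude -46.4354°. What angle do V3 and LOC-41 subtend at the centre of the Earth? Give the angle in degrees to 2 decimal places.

Δφ = 23.7407°,  Δλ = -22.4750°
a = sin²(Δφ/2) + cos φ₁ cos φ₂ sin²(Δλ/2) = 0.075667
c = 2·arcsin(√a) = 0.557340 rad = 31.9332°

31.93°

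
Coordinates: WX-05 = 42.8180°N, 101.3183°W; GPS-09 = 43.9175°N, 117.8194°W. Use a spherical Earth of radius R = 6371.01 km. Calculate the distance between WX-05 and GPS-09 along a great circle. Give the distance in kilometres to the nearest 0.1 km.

1337.2 km

Δφ = 1.0995°,  Δλ = -16.5011°
a = sin²(Δφ/2) + cos φ₁ cos φ₂ sin²(Δλ/2) = 0.010973
c = 2·arcsin(√a) = 0.209889 rad = 12.0257°
d = R·c = 6371.01 × 0.209889 = 1337.2 km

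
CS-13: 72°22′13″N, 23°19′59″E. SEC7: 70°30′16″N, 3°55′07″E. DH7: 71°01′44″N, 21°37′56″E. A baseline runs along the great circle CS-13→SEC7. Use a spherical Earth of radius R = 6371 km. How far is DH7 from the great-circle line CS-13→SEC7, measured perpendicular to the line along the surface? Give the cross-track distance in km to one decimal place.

139.1 km

CS-13: φ = +72.37028°, λ = +23.33306°
SEC7: φ = +70.50444°, λ = +3.91861°
DH7: φ = +71.02889°, λ = +21.63222°
δ₁₃ = central angle CS-13→DH7 = 0.025197 rad  (haversine)
θ₁₃ = bearing CS-13→DH7 = 202.519°,  θ₁₂ = bearing CS-13→SEC7 = 262.566°
dₓₜ = R·arcsin(sin δ₁₃ · sin(θ₁₃ − θ₁₂)) = 6371·arcsin(0.02519·sin(-60.047°)) = -139.084 km
|dₓₜ| = 139.084 km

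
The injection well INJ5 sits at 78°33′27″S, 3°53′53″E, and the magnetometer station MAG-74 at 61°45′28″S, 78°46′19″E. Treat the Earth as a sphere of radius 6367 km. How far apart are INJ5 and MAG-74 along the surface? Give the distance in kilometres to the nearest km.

INJ5: φ = -78.55750°, λ = +3.89806°
MAG-74: φ = -61.75778°, λ = +78.77194°
Δφ = 16.7997°,  Δλ = 74.8739°
a = sin²(Δφ/2) + cos φ₁ cos φ₂ sin²(Δλ/2) = 0.056029
c = 2·arcsin(√a) = 0.477946 rad = 27.3843°
d = R·c = 6367 × 0.477946 = 3043.1 km

3043 km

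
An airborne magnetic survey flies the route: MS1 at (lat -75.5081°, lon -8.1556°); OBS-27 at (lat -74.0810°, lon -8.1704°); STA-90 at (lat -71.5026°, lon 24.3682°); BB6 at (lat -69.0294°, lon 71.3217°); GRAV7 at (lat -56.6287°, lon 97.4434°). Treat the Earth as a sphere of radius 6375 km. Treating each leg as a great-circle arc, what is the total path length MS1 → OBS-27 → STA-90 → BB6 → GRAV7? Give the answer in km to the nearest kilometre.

4877 km

MS1→OBS-27: c = 0.024908 rad, d = 158.79 km
OBS-27→STA-90: c = 0.171509 rad, d = 1093.37 km
STA-90→BB6: c = 0.272769 rad, d = 1738.90 km
BB6→GRAV7: c = 0.295823 rad, d = 1885.87 km
Total = 158.79 + 1093.37 + 1738.90 + 1885.87 = 4876.93 km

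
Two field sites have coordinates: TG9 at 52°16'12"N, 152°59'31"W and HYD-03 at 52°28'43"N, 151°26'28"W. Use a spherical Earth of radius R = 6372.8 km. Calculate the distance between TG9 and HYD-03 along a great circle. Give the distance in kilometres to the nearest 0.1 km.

107.8 km

TG9: φ = +52.27000°, λ = -152.99194°
HYD-03: φ = +52.47861°, λ = -151.44111°
Δφ = 0.2086°,  Δλ = 1.5508°
a = sin²(Δφ/2) + cos φ₁ cos φ₂ sin²(Δλ/2) = 0.000072
c = 2·arcsin(√a) = 0.016921 rad = 0.9695°
d = R·c = 6372.8 × 0.016921 = 107.8 km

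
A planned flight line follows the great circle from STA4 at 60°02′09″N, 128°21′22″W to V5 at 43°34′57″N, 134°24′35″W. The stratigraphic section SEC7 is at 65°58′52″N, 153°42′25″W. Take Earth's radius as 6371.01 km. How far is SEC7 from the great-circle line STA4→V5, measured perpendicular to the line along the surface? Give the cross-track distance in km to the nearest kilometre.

STA4: φ = +60.03583°, λ = -128.35611°
V5: φ = +43.58250°, λ = -134.40972°
SEC7: φ = +65.98111°, λ = -153.70694°
δ₁₃ = central angle STA4→SEC7 = 0.223876 rad  (haversine)
θ₁₃ = bearing STA4→SEC7 = 308.280°,  θ₁₂ = bearing STA4→V5 = 195.274°
dₓₜ = R·arcsin(sin δ₁₃ · sin(θ₁₃ − θ₁₂)) = 6371.01·arcsin(0.22201·sin(113.005°)) = 1311.176 km
|dₓₜ| = 1311.176 km

1311 km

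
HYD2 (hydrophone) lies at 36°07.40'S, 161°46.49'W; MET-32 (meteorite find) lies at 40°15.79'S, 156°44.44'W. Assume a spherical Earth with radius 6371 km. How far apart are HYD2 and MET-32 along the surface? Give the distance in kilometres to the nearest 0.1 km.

HYD2: φ = -36.12333°, λ = -161.77483°
MET-32: φ = -40.26317°, λ = -156.74067°
Δφ = -4.1398°,  Δλ = 5.0342°
a = sin²(Δφ/2) + cos φ₁ cos φ₂ sin²(Δλ/2) = 0.002493
c = 2·arcsin(√a) = 0.099910 rad = 5.7244°
d = R·c = 6371 × 0.099910 = 636.5 km

636.5 km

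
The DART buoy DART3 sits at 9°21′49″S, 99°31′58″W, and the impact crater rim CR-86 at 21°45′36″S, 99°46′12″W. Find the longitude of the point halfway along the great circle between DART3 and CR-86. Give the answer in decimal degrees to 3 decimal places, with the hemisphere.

99.648°W

DART3: φ = -9.36361°, λ = -99.53278°
CR-86: φ = -21.76000°, λ = -99.77000°
Bx = cos φ₂ cos Δλ = 0.928737,  By = cos φ₂ sin Δλ = -0.003845
φₘ = atan2(sin φ₁ + sin φ₂, √((cos φ₁ + Bx)² + By²)) = -15.56184°
λₘ = λ₁ + atan2(By, cos φ₁ + Bx) = -99.64780°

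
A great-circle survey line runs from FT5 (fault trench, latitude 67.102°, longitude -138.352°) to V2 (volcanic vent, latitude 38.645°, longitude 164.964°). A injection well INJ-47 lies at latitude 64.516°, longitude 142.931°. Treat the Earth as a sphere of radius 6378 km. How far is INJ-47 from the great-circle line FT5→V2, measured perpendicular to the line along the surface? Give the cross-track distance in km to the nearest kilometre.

2365 km

δ₁₃ = central angle FT5→INJ-47 = 0.526988 rad  (haversine)
θ₁₃ = bearing FT5→INJ-47 = 302.969°,  θ₁₂ = bearing FT5→V2 = 256.874°
dₓₜ = R·arcsin(sin δ₁₃ · sin(θ₁₃ − θ₁₂)) = 6378·arcsin(0.50293·sin(46.095°)) = 2364.938 km
|dₓₜ| = 2364.938 km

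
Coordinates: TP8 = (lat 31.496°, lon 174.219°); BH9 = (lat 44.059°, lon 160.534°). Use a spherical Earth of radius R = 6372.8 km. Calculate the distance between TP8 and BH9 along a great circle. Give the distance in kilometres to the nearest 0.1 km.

Δφ = 12.5630°,  Δλ = -13.6850°
a = sin²(Δφ/2) + cos φ₁ cos φ₂ sin²(Δλ/2) = 0.020669
c = 2·arcsin(√a) = 0.288534 rad = 16.5318°
d = R·c = 6372.8 × 0.288534 = 1838.8 km

1838.8 km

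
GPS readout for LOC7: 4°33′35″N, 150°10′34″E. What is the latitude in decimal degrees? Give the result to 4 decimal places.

4° + 33′/60 + 35″/3600 = 4 + 0.55000 + 0.00972 = 4.5597°

4.5597°N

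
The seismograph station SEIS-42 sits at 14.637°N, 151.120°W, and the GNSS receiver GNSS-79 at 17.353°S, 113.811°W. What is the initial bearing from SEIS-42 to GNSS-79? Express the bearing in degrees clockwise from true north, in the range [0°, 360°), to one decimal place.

129.7°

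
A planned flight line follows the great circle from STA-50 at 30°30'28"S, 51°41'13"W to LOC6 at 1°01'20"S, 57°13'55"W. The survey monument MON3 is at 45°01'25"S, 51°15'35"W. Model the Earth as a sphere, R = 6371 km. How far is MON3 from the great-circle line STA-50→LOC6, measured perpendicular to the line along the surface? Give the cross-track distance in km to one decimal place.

276.2 km

STA-50: φ = -30.50778°, λ = -51.68694°
LOC6: φ = -1.02222°, λ = -57.23194°
MON3: φ = -45.02361°, λ = -51.25972°
δ₁₃ = central angle STA-50→MON3 = 0.253417 rad  (haversine)
θ₁₃ = bearing STA-50→MON3 = 178.795°,  θ₁₂ = bearing STA-50→LOC6 = 348.842°
dₓₜ = R·arcsin(sin δ₁₃ · sin(θ₁₃ − θ₁₂)) = 6371·arcsin(0.25071·sin(-170.047°)) = -276.165 km
|dₓₜ| = 276.165 km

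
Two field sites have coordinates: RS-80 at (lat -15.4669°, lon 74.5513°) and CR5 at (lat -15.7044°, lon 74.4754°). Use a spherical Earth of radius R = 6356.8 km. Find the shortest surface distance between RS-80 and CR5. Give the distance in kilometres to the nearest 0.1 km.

27.6 km

Δφ = -0.2375°,  Δλ = -0.0759°
a = sin²(Δφ/2) + cos φ₁ cos φ₂ sin²(Δλ/2) = 0.000005
c = 2·arcsin(√a) = 0.004337 rad = 0.2485°
d = R·c = 6356.8 × 0.004337 = 27.6 km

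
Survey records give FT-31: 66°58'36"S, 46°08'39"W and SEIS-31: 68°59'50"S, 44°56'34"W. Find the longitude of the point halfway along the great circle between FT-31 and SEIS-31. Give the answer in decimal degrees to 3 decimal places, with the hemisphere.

FT-31: φ = -66.97667°, λ = -46.14417°
SEIS-31: φ = -68.99722°, λ = -44.94278°
Bx = cos φ₂ cos Δλ = 0.358334,  By = cos φ₂ sin Δλ = 0.007515
φₘ = atan2(sin φ₁ + sin φ₂, √((cos φ₁ + Bx)² + By²)) = -67.98804°
λₘ = λ₁ + atan2(By, cos φ₁ + Bx) = -45.56967°

45.570°W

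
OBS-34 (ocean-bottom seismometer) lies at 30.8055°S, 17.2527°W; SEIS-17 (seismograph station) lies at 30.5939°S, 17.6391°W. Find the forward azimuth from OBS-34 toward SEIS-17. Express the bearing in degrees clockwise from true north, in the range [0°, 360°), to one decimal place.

Δλ = -0.3864°
y = sin Δλ · cos φ₂ = -0.005805
x = cos φ₁ sin φ₂ − sin φ₁ cos φ₂ cos Δλ = 0.003683
θ = atan2(y, x) = -57.6068° → 302.3932° (mod 360°)

302.4°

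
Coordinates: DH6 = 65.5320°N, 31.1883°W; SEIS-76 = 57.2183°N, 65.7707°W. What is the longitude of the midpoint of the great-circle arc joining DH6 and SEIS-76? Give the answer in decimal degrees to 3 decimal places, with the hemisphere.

50.853°W

Bx = cos φ₂ cos Δλ = 0.445773,  By = cos φ₂ sin Δλ = -0.307316
φₘ = atan2(sin φ₁ + sin φ₂, √((cos φ₁ + Bx)² + By²)) = 62.45515°
λₘ = λ₁ + atan2(By, cos φ₁ + Bx) = -50.85325°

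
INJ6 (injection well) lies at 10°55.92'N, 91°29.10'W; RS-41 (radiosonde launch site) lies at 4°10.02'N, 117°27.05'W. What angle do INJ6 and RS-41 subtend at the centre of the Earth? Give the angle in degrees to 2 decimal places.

INJ6: φ = +10.93200°, λ = -91.48500°
RS-41: φ = +4.16700°, λ = -117.45083°
Δφ = -6.7650°,  Δλ = -25.9658°
a = sin²(Δφ/2) + cos φ₁ cos φ₂ sin²(Δλ/2) = 0.052907
c = 2·arcsin(√a) = 0.464185 rad = 26.5958°

26.60°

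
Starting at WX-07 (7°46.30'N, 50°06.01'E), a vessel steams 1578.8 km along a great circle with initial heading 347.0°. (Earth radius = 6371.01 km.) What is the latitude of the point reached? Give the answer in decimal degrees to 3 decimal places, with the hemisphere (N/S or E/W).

21.586°N

WX-07: φ = +7.77167°, λ = +50.10017°
δ = d/R = 1578.8/6371.01 = 0.247810 rad
φ₂ = arcsin(sin φ₁ cos δ + cos φ₁ sin δ cos θ)
   = arcsin(0.13523·0.96945 + 0.99081·0.24528·0.97437) = 21.58582°
λ₂ = λ₁ + atan2(sin θ sin δ cos φ₁, cos δ − sin φ₁ sin φ₂) = 46.69836°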